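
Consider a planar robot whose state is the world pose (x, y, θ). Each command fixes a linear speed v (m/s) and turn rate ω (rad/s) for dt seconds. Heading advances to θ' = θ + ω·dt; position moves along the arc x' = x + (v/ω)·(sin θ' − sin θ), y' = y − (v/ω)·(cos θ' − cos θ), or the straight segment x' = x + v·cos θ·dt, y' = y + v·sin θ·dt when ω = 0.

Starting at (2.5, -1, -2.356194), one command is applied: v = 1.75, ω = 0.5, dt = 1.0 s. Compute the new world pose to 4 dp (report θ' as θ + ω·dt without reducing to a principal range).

(1.6165, -2.4895, -1.8562)

θ' = -2.3562 + 0.5·1.0 = -1.8562
R = v/ω = 1.75/0.5 = 3.5000
x' = 2.5 + 3.5000·(sin -1.8562 − sin -2.3562) = 1.6165
y' = -1 − 3.5000·(cos -1.8562 − cos -2.3562) = -2.4895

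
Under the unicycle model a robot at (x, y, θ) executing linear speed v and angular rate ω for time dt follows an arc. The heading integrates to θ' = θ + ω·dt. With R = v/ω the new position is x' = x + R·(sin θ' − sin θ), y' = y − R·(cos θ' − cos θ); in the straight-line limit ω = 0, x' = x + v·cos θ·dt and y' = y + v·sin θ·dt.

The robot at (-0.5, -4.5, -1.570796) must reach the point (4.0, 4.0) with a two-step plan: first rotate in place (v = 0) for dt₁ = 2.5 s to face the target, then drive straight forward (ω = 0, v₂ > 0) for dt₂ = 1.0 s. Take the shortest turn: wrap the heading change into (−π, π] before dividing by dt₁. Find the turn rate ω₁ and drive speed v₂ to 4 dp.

heading to target = atan2(4−-4.5, 4−-0.5) = 1.0839
Δθ = wrap(1.0839 − -1.5708) = 2.6547; ω₁ = Δθ/dt₁ = 1.0619
distance = √((4−-0.5)² + (4−-4.5)²) = 9.6177; v₂ = distance/dt₂ = 9.6177

ω₁ = 1.0619, v₂ = 9.6177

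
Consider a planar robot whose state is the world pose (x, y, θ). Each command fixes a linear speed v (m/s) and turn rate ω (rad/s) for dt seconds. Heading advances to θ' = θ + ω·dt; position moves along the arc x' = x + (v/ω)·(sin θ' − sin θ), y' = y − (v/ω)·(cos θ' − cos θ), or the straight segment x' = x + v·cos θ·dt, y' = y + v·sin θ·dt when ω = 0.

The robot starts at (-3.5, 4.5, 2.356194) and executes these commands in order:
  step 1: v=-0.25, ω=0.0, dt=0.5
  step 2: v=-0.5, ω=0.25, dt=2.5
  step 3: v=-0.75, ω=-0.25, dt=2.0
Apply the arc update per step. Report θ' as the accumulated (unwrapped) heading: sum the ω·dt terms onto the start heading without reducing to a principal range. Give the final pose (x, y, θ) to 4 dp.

step 1: θ'=2.3562 (straight) → pose (-3.4116, 4.4116, 2.3562)
step 2: θ'=2.9812 (R=-2.0000) → pose (-2.3168, 3.8515, 2.9812)
step 3: θ'=2.4812 (R=3.0000) → pose (-0.9557, 3.2592, 2.4812)

(-0.9557, 3.2592, 2.4812)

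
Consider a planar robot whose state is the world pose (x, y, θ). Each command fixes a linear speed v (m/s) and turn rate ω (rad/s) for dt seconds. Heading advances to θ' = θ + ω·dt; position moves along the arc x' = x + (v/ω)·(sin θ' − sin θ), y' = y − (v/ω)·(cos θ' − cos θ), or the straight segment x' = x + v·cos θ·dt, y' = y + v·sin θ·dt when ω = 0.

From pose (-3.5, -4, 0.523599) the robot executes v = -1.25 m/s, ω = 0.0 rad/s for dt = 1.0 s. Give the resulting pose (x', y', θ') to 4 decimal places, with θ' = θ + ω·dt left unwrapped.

(-4.5825, -4.6250, 0.5236)

θ' = 0.5236 + 0.0·1.0 = 0.5236
ω = 0 → straight: x' = -3.5 + -1.25·cos(0.5236)·1.0 = -4.5825
y' = -4 + -1.25·sin(0.5236)·1.0 = -4.6250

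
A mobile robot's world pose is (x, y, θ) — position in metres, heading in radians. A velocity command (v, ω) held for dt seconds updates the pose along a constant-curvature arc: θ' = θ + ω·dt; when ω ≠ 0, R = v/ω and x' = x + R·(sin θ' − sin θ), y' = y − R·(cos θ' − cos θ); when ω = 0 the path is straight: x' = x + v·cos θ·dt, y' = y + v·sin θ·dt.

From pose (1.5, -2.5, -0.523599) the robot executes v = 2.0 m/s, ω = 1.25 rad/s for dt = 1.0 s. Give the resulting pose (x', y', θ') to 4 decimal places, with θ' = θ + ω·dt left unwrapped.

(3.3627, -2.3105, 0.7264)

θ' = -0.5236 + 1.25·1.0 = 0.7264
R = v/ω = 2.0/1.25 = 1.6000
x' = 1.5 + 1.6000·(sin 0.7264 − sin -0.5236) = 3.3627
y' = -2.5 − 1.6000·(cos 0.7264 − cos -0.5236) = -2.3105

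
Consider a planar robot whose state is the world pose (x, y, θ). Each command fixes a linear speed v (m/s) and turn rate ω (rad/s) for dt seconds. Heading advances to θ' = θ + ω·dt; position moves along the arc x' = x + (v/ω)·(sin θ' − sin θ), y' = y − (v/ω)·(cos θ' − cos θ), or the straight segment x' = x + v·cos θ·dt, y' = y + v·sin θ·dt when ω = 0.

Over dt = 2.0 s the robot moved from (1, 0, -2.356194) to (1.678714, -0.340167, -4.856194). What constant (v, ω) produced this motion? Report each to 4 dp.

Δθ = -4.856194 − -2.356194 = -2.500000
ω = Δθ/dt = -2.500000/2.0 = -1.2500
R = Δx/(sin θ' − sin θ) = 0.4000
v = R·ω = 0.4000·-1.2500 = -0.5000

v = -0.5000, ω = -1.2500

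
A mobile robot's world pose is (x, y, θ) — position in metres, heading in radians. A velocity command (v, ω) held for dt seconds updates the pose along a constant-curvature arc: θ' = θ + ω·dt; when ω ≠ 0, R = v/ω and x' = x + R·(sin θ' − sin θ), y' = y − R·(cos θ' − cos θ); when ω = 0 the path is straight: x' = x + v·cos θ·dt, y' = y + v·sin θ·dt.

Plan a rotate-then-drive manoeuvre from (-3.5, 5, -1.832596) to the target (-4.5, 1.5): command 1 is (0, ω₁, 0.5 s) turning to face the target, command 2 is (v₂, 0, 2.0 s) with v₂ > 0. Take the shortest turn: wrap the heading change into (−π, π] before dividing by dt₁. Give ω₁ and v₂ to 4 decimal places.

ω₁ = -0.0330, v₂ = 1.8200

heading to target = atan2(1.5−5, -4.5−-3.5) = -1.8491
Δθ = wrap(-1.8491 − -1.8326) = -0.0165; ω₁ = Δθ/dt₁ = -0.0330
distance = √((-4.5−-3.5)² + (1.5−5)²) = 3.6401; v₂ = distance/dt₂ = 1.8200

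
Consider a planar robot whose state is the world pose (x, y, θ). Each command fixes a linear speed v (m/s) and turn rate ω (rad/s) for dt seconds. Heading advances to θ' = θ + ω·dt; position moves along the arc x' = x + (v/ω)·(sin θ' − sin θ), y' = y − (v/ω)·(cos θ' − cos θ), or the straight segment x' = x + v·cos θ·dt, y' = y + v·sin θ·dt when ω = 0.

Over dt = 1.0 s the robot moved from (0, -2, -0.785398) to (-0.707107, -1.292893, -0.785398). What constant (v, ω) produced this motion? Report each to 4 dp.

Δθ = -0.785398 − -0.785398 = 0.000000
ω = Δθ/dt = 0.000000/1.0 = 0.0000
ω = 0 → v = (Δx·cos θ + Δy·sin θ)/dt = -1.0000

v = -1.0000, ω = 0.0000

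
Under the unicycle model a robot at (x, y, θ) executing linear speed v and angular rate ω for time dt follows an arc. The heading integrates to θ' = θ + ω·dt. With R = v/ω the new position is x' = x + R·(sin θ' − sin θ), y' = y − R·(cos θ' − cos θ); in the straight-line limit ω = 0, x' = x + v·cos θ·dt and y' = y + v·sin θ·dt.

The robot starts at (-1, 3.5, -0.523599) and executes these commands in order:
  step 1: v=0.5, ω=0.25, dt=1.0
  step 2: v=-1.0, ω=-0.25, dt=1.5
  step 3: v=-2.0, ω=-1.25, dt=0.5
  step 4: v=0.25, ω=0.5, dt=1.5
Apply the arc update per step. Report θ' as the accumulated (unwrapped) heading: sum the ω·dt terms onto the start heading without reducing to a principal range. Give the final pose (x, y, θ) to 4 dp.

step 1: θ'=-0.2736 (R=2.0000) → pose (-0.5404, 3.3064, -0.2736)
step 2: θ'=-0.6486 (R=4.0000) → pose (-1.8759, 3.9699, -0.6486)
step 3: θ'=-1.2736 (R=1.6000) → pose (-2.4392, 4.7765, -1.2736)
step 4: θ'=-0.5236 (R=0.5000) → pose (-2.2111, 4.4899, -0.5236)

(-2.2111, 4.4899, -0.5236)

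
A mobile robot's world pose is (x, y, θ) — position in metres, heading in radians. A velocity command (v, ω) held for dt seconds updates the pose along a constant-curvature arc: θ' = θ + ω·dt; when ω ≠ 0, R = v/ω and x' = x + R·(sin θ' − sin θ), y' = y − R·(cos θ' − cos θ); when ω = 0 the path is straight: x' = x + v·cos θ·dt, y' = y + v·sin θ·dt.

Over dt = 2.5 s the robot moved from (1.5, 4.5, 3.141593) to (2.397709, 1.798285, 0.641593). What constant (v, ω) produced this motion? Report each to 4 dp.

Δθ = 0.641593 − 3.141593 = -2.500000
ω = Δθ/dt = -2.500000/2.5 = -1.0000
R = −Δy/(cos θ' − cos θ) = 1.5000
v = R·ω = 1.5000·-1.0000 = -1.5000

v = -1.5000, ω = -1.0000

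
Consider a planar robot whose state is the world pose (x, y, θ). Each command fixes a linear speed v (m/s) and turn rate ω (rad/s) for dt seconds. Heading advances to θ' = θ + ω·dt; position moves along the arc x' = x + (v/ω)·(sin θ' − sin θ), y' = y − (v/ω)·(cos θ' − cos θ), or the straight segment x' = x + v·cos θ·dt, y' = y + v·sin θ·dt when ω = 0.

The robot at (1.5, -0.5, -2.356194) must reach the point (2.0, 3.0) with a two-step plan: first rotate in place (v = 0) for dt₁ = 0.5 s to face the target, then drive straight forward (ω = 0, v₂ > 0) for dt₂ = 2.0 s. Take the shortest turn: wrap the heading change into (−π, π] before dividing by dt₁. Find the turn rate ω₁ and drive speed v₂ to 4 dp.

ω₁ = -4.9962, v₂ = 1.7678

heading to target = atan2(3−-0.5, 2−1.5) = 1.4289
Δθ = wrap(1.4289 − -2.3562) = -2.4981; ω₁ = Δθ/dt₁ = -4.9962
distance = √((2−1.5)² + (3−-0.5)²) = 3.5355; v₂ = distance/dt₂ = 1.7678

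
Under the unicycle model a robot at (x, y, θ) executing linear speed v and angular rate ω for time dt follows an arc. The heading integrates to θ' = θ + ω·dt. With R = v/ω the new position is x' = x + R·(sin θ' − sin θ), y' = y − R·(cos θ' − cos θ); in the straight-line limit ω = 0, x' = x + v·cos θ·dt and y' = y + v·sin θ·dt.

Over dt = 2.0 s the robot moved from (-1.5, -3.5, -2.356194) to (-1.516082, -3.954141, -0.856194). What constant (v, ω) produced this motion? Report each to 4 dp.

Δθ = -0.856194 − -2.356194 = 1.500000
ω = Δθ/dt = 1.500000/2.0 = 0.7500
R = −Δy/(cos θ' − cos θ) = 0.3333
v = R·ω = 0.3333·0.7500 = 0.2500

v = 0.2500, ω = 0.7500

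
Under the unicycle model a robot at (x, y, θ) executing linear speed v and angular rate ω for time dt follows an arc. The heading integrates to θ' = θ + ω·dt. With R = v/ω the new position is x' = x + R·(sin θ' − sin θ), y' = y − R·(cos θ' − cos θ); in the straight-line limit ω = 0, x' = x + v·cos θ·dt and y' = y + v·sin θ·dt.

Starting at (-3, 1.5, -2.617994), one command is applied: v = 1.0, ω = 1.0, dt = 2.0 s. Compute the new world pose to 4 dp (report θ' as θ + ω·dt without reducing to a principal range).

(-3.0794, -0.1811, -0.6180)

θ' = -2.6180 + 1.0·2.0 = -0.6180
R = v/ω = 1.0/1.0 = 1.0000
x' = -3 + 1.0000·(sin -0.6180 − sin -2.6180) = -3.0794
y' = 1.5 − 1.0000·(cos -0.6180 − cos -2.6180) = -0.1811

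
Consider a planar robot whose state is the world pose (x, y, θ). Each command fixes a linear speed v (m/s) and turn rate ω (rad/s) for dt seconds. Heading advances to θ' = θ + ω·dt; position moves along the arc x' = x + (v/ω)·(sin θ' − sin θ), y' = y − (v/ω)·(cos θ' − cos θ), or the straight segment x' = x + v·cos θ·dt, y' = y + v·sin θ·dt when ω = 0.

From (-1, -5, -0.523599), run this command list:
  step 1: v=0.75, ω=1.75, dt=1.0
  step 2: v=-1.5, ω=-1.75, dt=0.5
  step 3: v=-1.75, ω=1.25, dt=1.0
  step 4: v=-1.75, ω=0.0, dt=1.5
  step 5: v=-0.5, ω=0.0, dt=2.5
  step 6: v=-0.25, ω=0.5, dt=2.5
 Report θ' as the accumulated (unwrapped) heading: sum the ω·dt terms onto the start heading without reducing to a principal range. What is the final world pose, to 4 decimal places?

(-1.3363, -10.9832, 2.8514)

step 1: θ'=1.2264 (R=0.4286) → pose (-0.3823, -4.7735, 1.2264)
step 2: θ'=0.3514 (R=0.8571) → pose (-0.8941, -5.2889, 0.3514)
step 3: θ'=1.6014 (R=-1.4000) → pose (-1.8115, -6.6462, 1.6014)
step 4: θ'=1.6014 (straight) → pose (-1.7312, -9.2700, 1.6014)
step 5: θ'=1.6014 (straight) → pose (-1.6930, -10.5194, 1.6014)
step 6: θ'=2.8514 (R=-0.5000) → pose (-1.3363, -10.9832, 2.8514)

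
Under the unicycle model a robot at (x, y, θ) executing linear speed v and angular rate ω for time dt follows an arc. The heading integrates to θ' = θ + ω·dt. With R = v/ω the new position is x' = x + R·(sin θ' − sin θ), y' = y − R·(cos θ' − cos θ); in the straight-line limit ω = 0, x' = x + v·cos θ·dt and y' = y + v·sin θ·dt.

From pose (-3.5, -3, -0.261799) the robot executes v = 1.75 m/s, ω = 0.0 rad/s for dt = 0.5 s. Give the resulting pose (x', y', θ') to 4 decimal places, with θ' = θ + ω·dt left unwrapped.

θ' = -0.2618 + 0.0·0.5 = -0.2618
ω = 0 → straight: x' = -3.5 + 1.75·cos(-0.2618)·0.5 = -2.6548
y' = -3 + 1.75·sin(-0.2618)·0.5 = -3.2265

(-2.6548, -3.2265, -0.2618)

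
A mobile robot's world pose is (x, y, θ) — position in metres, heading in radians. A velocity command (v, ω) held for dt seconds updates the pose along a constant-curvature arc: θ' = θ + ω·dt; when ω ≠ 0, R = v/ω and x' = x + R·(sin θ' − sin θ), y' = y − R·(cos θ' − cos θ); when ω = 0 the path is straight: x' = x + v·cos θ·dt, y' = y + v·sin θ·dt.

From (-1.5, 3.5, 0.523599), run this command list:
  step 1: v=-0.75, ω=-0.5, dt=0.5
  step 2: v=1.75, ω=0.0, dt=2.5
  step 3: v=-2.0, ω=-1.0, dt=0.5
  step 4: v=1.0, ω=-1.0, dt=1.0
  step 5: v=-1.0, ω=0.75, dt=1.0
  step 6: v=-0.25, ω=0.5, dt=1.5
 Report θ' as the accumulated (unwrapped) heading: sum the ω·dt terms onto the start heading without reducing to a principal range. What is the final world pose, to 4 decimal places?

(1.0870, 4.6485, 0.2736)

step 1: θ'=0.2736 (R=1.5000) → pose (-1.8447, 3.3548, 0.2736)
step 2: θ'=0.2736 (straight) → pose (2.3676, 4.5369, 0.2736)
step 3: θ'=-0.2264 (R=2.0000) → pose (1.3782, 4.5136, -0.2264)
step 4: θ'=-1.2264 (R=-1.0000) → pose (2.0950, 3.8767, -1.2264)
step 5: θ'=-0.4764 (R=-1.3333) → pose (1.4514, 4.6114, -0.4764)
step 6: θ'=0.2736 (R=-0.5000) → pose (1.0870, 4.6485, 0.2736)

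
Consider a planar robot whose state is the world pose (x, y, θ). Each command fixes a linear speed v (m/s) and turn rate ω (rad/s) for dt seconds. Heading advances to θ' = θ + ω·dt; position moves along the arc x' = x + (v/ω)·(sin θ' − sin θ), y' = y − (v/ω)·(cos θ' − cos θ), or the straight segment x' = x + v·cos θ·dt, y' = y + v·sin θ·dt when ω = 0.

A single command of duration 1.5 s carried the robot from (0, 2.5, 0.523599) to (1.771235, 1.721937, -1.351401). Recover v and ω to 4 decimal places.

Δθ = -1.351401 − 0.523599 = -1.875000
ω = Δθ/dt = -1.875000/1.5 = -1.2500
R = Δx/(sin θ' − sin θ) = -1.2000
v = R·ω = -1.2000·-1.2500 = 1.5000

v = 1.5000, ω = -1.2500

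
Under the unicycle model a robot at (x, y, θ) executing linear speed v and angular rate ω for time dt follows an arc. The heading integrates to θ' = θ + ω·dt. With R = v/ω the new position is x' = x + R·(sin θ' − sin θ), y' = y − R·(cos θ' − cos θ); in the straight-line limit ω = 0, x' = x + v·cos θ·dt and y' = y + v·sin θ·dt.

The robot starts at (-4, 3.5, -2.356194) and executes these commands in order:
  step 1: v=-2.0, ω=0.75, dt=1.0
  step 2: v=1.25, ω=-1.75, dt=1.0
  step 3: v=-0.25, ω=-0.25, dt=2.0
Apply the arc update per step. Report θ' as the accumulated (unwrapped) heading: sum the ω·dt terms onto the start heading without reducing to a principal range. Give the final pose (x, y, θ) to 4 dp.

(-3.6442, 4.3969, -3.8562)

step 1: θ'=-1.6062 (R=-2.6667) → pose (-3.2206, 5.2912, -1.6062)
step 2: θ'=-3.3562 (R=-0.7143) → pose (-4.0866, 4.6186, -3.3562)
step 3: θ'=-3.8562 (R=1.0000) → pose (-3.6442, 4.3969, -3.8562)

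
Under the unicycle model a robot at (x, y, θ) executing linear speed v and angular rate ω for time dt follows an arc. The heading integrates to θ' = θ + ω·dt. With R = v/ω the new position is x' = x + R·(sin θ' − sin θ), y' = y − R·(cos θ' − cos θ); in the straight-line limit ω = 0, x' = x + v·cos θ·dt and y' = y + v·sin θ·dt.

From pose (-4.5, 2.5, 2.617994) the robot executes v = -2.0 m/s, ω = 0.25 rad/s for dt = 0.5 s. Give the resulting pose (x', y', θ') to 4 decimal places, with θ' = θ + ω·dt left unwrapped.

θ' = 2.6180 + 0.25·0.5 = 2.7430
R = v/ω = -2.0/0.25 = -8.0000
x' = -4.5 + -8.0000·(sin 2.7430 − sin 2.6180) = -3.6050
y' = 2.5 − -8.0000·(cos 2.7430 − cos 2.6180) = 2.0554

(-3.6050, 2.0554, 2.7430)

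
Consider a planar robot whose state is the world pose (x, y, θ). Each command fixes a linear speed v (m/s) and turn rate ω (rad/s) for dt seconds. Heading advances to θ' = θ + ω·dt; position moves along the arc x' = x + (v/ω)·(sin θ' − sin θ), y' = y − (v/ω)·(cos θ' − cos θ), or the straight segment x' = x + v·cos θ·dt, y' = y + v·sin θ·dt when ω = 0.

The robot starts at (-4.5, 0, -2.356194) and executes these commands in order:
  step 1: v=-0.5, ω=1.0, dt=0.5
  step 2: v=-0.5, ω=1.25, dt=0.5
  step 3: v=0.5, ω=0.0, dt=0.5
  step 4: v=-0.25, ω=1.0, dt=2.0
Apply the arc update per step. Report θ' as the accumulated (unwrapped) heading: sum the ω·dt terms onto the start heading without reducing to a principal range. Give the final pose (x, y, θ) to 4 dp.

step 1: θ'=-1.8562 (R=-0.5000) → pose (-4.3738, 0.2128, -1.8562)
step 2: θ'=-1.2312 (R=-0.4000) → pose (-4.3804, 0.4586, -1.2312)
step 3: θ'=-1.2312 (straight) → pose (-4.2972, 0.2229, -1.2312)
step 4: θ'=0.7688 (R=-0.2500) → pose (-4.7067, 0.3193, 0.7688)

(-4.7067, 0.3193, 0.7688)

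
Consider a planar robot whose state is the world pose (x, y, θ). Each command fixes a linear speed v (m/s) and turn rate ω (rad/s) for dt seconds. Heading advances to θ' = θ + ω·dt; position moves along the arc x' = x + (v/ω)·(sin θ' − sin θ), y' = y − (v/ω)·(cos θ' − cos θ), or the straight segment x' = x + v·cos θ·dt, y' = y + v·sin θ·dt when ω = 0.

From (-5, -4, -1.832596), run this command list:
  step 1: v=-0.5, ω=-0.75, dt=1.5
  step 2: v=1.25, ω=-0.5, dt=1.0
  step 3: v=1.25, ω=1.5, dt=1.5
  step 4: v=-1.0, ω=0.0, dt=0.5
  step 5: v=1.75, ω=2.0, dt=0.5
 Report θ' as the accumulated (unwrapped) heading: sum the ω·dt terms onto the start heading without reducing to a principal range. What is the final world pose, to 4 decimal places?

(-6.2904, -4.6016, -0.2076)

step 1: θ'=-2.9576 (R=0.6667) → pose (-4.4780, -3.5171, -2.9576)
step 2: θ'=-3.4576 (R=-2.5000) → pose (-5.7123, -3.4355, -3.4576)
step 3: θ'=-1.2076 (R=0.8333) → pose (-6.7503, -4.5237, -1.2076)
step 4: θ'=-1.2076 (straight) → pose (-6.9279, -4.0563, -1.2076)
step 5: θ'=-0.2076 (R=0.8750) → pose (-6.2904, -4.6016, -0.2076)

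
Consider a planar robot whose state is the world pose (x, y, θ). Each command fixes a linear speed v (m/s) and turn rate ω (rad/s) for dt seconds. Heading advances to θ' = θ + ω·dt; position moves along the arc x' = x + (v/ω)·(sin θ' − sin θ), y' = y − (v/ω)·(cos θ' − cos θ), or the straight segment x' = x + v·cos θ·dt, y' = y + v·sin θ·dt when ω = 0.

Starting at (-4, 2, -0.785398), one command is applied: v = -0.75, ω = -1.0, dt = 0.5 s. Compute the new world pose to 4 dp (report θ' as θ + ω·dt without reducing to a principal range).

θ' = -0.7854 + -1.0·0.5 = -1.2854
R = v/ω = -0.75/-1.0 = 0.7500
x' = -4 + 0.7500·(sin -1.2854 − sin -0.7854) = -4.1893
y' = 2 − 0.7500·(cos -1.2854 − cos -0.7854) = 2.3192

(-4.1893, 2.3192, -1.2854)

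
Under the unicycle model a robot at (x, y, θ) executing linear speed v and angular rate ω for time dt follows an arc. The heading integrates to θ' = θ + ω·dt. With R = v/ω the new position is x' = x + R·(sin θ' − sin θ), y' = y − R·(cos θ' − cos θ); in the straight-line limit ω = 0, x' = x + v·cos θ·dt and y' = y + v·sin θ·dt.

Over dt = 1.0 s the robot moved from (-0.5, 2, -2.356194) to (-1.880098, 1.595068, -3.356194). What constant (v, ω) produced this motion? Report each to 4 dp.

Δθ = -3.356194 − -2.356194 = -1.000000
ω = Δθ/dt = -1.000000/1.0 = -1.0000
R = Δx/(sin θ' − sin θ) = -1.5000
v = R·ω = -1.5000·-1.0000 = 1.5000

v = 1.5000, ω = -1.0000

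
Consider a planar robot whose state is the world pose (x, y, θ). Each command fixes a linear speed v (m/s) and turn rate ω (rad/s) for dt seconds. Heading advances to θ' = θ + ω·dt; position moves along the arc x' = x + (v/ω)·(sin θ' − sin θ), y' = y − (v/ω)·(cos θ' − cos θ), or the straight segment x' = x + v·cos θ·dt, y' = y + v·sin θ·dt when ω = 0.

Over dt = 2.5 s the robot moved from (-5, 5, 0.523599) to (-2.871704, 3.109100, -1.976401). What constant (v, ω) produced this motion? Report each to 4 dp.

Δθ = -1.976401 − 0.523599 = -2.500000
ω = Δθ/dt = -2.500000/2.5 = -1.0000
R = Δx/(sin θ' − sin θ) = -1.5000
v = R·ω = -1.5000·-1.0000 = 1.5000

v = 1.5000, ω = -1.0000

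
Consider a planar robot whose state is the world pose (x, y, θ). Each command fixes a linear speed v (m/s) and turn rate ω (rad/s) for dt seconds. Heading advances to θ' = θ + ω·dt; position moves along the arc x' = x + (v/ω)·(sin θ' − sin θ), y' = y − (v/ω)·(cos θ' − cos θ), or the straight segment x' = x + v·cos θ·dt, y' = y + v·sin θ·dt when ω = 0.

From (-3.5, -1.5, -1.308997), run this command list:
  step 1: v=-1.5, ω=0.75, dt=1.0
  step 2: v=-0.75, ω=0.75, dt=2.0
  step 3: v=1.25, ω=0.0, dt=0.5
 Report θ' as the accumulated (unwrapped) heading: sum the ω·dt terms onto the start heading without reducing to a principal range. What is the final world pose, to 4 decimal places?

(-5.3416, -0.0758, 0.9410)

step 1: θ'=-0.5590 (R=-2.0000) → pose (-4.3712, -0.3221, -0.5590)
step 2: θ'=0.9410 (R=-1.0000) → pose (-5.7097, -0.5809, 0.9410)
step 3: θ'=0.9410 (straight) → pose (-5.3416, -0.0758, 0.9410)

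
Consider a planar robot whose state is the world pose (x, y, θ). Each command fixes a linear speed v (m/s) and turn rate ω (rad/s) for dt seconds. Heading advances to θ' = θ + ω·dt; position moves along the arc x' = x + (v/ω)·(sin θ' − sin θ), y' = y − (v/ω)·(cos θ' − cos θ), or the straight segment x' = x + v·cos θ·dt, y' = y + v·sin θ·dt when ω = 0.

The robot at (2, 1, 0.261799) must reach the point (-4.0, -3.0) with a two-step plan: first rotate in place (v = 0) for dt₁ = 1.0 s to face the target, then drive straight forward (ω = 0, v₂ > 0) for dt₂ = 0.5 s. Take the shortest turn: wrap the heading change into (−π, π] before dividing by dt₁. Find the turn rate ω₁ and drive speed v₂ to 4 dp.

heading to target = atan2(-3−1, -4−2) = -2.5536
Δθ = wrap(-2.5536 − 0.2618) = -2.8154; ω₁ = Δθ/dt₁ = -2.8154
distance = √((-4−2)² + (-3−1)²) = 7.2111; v₂ = distance/dt₂ = 14.4222

ω₁ = -2.8154, v₂ = 14.4222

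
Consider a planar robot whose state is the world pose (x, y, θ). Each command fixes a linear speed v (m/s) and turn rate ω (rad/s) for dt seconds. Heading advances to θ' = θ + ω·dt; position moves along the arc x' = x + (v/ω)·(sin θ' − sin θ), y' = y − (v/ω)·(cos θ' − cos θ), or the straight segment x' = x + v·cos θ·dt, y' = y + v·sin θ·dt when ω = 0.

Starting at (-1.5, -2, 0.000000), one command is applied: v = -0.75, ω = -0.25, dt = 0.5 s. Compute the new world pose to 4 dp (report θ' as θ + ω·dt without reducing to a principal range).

(-1.8740, -1.9766, -0.1250)

θ' = 0.0000 + -0.25·0.5 = -0.1250
R = v/ω = -0.75/-0.25 = 3.0000
x' = -1.5 + 3.0000·(sin -0.1250 − sin 0.0000) = -1.8740
y' = -2 − 3.0000·(cos -0.1250 − cos 0.0000) = -1.9766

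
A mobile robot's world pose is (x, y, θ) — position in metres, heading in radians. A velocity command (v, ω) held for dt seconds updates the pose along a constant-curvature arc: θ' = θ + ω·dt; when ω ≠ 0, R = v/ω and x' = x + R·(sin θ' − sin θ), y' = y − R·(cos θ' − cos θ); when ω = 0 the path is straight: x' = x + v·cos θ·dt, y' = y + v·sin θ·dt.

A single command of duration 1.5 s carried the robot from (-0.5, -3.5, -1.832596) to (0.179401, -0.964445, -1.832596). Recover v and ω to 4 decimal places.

v = -1.7500, ω = 0.0000

Δθ = -1.832596 − -1.832596 = 0.000000
ω = Δθ/dt = 0.000000/1.5 = 0.0000
ω = 0 → v = (Δx·cos θ + Δy·sin θ)/dt = -1.7500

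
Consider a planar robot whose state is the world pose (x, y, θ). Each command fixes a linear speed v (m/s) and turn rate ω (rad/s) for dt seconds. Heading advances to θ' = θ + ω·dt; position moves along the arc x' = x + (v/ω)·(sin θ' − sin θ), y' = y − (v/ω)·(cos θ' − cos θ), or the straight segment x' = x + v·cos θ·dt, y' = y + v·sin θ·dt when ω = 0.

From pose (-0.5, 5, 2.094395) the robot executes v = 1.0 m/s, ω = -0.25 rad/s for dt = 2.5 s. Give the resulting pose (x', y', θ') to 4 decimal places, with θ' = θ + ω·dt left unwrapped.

(-1.0154, 7.4049, 1.4694)

θ' = 2.0944 + -0.25·2.5 = 1.4694
R = v/ω = 1.0/-0.25 = -4.0000
x' = -0.5 + -4.0000·(sin 1.4694 − sin 2.0944) = -1.0154
y' = 5 − -4.0000·(cos 1.4694 − cos 2.0944) = 7.4049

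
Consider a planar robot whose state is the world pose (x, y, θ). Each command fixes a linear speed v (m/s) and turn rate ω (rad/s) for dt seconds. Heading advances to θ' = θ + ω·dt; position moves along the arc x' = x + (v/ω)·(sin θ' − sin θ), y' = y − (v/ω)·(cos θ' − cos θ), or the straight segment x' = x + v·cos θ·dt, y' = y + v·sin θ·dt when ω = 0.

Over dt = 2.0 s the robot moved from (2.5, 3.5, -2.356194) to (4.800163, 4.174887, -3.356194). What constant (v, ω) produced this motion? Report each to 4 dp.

Δθ = -3.356194 − -2.356194 = -1.000000
ω = Δθ/dt = -1.000000/2.0 = -0.5000
R = Δx/(sin θ' − sin θ) = 2.5000
v = R·ω = 2.5000·-0.5000 = -1.2500

v = -1.2500, ω = -0.5000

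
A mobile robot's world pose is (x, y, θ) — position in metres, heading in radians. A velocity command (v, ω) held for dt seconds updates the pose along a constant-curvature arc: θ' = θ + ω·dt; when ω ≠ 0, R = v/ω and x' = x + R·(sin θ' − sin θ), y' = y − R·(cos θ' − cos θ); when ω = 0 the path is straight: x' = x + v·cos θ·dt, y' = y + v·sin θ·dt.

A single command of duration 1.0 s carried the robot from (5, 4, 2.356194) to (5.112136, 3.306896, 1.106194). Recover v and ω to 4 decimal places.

v = -0.7500, ω = -1.2500

Δθ = 1.106194 − 2.356194 = -1.250000
ω = Δθ/dt = -1.250000/1.0 = -1.2500
R = −Δy/(cos θ' − cos θ) = 0.6000
v = R·ω = 0.6000·-1.2500 = -0.7500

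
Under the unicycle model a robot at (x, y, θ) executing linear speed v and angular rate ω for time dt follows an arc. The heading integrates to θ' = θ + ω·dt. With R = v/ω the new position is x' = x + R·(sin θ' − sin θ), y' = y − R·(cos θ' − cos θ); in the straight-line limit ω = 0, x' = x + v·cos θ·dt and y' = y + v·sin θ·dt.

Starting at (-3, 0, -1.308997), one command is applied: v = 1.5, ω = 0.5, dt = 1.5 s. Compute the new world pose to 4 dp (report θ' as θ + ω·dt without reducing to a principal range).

θ' = -1.3090 + 0.5·1.5 = -0.5590
R = v/ω = 1.5/0.5 = 3.0000
x' = -3 + 3.0000·(sin -0.5590 − sin -1.3090) = -1.6932
y' = 0 − 3.0000·(cos -0.5590 − cos -1.3090) = -1.7669

(-1.6932, -1.7669, -0.5590)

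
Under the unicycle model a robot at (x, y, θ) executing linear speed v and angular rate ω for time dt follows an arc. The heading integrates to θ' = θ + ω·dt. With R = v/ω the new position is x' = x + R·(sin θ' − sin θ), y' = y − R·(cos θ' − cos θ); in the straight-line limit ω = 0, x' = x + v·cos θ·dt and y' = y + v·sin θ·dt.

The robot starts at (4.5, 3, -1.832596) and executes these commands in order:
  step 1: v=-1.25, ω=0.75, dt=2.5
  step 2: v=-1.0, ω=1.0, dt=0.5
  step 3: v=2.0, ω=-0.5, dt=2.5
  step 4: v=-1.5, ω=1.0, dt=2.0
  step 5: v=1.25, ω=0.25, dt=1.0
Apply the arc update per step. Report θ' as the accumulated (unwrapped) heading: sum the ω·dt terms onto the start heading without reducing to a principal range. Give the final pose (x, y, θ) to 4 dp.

step 1: θ'=0.0424 (R=-1.6667) → pose (2.8195, 5.0965, 0.0424)
step 2: θ'=0.5424 (R=-1.0000) → pose (2.3457, 4.9539, 0.5424)
step 3: θ'=-0.7076 (R=-4.0000) → pose (7.0105, 4.5677, -0.7076)
step 4: θ'=1.2924 (R=-1.5000) → pose (4.5932, 3.8401, 1.2924)
step 5: θ'=1.5424 (R=5.0000) → pose (4.7837, 5.0722, 1.5424)

(4.7837, 5.0722, 1.5424)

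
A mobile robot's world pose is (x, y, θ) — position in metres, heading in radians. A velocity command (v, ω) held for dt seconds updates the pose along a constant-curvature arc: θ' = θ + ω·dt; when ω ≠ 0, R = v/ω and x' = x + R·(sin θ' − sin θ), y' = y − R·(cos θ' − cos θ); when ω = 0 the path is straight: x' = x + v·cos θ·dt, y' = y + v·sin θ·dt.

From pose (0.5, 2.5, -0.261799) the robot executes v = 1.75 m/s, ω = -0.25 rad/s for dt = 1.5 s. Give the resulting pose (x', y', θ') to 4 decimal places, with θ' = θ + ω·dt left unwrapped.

θ' = -0.2618 + -0.25·1.5 = -0.6368
R = v/ω = 1.75/-0.25 = -7.0000
x' = 0.5 + -7.0000·(sin -0.6368 − sin -0.2618) = 2.8506
y' = 2.5 − -7.0000·(cos -0.6368 − cos -0.2618) = 1.3665

(2.8506, 1.3665, -0.6368)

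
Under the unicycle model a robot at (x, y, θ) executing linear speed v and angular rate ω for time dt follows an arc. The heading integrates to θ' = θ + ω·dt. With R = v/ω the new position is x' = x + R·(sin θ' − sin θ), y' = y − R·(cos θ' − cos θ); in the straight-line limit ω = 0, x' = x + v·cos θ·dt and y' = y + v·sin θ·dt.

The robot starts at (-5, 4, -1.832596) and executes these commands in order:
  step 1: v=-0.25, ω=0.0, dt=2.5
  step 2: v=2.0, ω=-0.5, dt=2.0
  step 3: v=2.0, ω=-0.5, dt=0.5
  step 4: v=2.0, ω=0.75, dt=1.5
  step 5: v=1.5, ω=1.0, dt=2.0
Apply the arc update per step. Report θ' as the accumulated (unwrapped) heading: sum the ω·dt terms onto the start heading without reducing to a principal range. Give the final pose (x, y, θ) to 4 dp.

step 1: θ'=-1.8326 (straight) → pose (-4.8382, 4.6037, -1.8326)
step 2: θ'=-2.8326 (R=-4.0000) → pose (-7.4855, 1.8284, -2.8326)
step 3: θ'=-3.0826 (R=-4.0000) → pose (-8.4661, 1.6459, -3.0826)
step 4: θ'=-1.9576 (R=2.6667) → pose (-10.7785, -0.0101, -1.9576)
step 5: θ'=0.0424 (R=1.5000) → pose (-9.3257, -2.0746, 0.0424)

(-9.3257, -2.0746, 0.0424)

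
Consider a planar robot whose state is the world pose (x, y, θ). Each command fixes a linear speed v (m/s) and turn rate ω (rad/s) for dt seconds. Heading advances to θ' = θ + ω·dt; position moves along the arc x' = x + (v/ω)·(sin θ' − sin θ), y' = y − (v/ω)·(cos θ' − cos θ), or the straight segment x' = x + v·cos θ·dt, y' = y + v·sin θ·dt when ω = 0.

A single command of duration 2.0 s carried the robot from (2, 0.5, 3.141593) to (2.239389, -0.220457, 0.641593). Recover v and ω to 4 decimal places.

Δθ = 0.641593 − 3.141593 = -2.500000
ω = Δθ/dt = -2.500000/2.0 = -1.2500
R = −Δy/(cos θ' − cos θ) = 0.4000
v = R·ω = 0.4000·-1.2500 = -0.5000

v = -0.5000, ω = -1.2500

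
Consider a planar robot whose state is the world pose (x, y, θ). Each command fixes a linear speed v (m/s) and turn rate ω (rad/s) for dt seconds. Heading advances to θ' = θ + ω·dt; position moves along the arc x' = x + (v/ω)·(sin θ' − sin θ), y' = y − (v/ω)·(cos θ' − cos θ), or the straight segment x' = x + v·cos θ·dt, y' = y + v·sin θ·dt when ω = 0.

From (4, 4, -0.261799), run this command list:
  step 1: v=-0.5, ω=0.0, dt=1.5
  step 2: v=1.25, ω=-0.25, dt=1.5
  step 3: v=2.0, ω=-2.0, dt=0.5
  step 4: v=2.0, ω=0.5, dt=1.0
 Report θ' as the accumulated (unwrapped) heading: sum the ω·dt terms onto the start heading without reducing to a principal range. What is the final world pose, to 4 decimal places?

step 1: θ'=-0.2618 (straight) → pose (3.2756, 4.1941, -0.2618)
step 2: θ'=-0.6368 (R=-5.0000) → pose (4.9546, 3.3845, -0.6368)
step 3: θ'=-1.6368 (R=-1.0000) → pose (5.3578, 2.5145, -1.6368)
step 4: θ'=-1.1368 (R=4.0000) → pose (5.7199, 0.5687, -1.1368)

(5.7199, 0.5687, -1.1368)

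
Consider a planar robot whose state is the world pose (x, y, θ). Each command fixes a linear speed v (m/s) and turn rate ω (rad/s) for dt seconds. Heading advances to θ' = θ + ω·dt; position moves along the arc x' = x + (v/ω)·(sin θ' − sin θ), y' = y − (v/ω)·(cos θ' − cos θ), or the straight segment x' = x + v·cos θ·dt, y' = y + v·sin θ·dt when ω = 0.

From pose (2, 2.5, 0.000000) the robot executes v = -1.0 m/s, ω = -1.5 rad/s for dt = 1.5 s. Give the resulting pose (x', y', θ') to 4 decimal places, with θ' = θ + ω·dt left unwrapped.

(1.4813, 3.5854, -2.2500)

θ' = 0.0000 + -1.5·1.5 = -2.2500
R = v/ω = -1.0/-1.5 = 0.6667
x' = 2 + 0.6667·(sin -2.2500 − sin 0.0000) = 1.4813
y' = 2.5 − 0.6667·(cos -2.2500 − cos 0.0000) = 3.5854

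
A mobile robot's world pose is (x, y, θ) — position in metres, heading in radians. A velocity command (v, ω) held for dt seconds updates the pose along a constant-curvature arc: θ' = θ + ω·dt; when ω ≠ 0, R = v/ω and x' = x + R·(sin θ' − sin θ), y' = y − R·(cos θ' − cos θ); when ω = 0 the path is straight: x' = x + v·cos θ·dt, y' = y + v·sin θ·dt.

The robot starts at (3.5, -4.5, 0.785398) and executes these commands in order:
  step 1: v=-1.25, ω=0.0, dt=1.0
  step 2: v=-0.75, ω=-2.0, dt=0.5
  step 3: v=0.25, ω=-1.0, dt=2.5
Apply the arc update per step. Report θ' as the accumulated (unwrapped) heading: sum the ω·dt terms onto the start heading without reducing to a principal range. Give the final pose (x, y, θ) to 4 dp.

step 1: θ'=0.7854 (straight) → pose (2.6161, -5.3839, 0.7854)
step 2: θ'=-0.2146 (R=0.3750) → pose (2.2711, -5.4851, -0.2146)
step 3: θ'=-2.7146 (R=-0.2500) → pose (2.3214, -5.9569, -2.7146)

(2.3214, -5.9569, -2.7146)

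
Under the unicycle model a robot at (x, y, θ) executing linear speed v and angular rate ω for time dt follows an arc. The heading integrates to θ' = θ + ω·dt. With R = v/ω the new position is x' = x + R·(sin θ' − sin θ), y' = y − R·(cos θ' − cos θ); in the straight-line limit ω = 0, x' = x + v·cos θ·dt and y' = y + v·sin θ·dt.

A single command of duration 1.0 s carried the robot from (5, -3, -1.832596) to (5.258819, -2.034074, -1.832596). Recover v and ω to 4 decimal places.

v = -1.0000, ω = 0.0000

Δθ = -1.832596 − -1.832596 = 0.000000
ω = Δθ/dt = 0.000000/1.0 = 0.0000
ω = 0 → v = (Δx·cos θ + Δy·sin θ)/dt = -1.0000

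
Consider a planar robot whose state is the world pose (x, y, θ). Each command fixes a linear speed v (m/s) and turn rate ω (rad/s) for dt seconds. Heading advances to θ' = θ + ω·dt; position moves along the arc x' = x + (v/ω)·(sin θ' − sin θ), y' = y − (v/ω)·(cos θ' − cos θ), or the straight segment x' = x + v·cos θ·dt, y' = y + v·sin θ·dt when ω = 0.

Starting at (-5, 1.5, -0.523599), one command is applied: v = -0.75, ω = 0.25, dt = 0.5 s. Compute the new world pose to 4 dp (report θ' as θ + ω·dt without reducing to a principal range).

(-5.3356, 1.6667, -0.3986)

θ' = -0.5236 + 0.25·0.5 = -0.3986
R = v/ω = -0.75/0.25 = -3.0000
x' = -5 + -3.0000·(sin -0.3986 − sin -0.5236) = -5.3356
y' = 1.5 − -3.0000·(cos -0.3986 − cos -0.5236) = 1.6667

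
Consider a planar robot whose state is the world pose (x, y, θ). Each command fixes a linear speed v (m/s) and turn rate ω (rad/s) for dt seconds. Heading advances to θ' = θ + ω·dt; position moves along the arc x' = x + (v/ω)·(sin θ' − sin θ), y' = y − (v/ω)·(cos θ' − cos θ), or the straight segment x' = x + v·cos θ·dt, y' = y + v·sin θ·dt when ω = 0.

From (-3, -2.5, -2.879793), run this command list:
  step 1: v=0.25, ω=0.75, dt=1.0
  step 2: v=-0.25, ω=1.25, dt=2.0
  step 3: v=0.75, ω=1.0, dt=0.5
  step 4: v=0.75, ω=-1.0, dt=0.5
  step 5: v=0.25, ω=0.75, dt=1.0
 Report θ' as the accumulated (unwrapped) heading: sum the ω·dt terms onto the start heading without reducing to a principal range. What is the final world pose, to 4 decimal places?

(-2.6548, -1.7557, 1.1202)

step 1: θ'=-2.1298 (R=0.3333) → pose (-3.1963, -2.6452, -2.1298)
step 2: θ'=0.3702 (R=-0.2000) → pose (-3.4382, -2.3527, 0.3702)
step 3: θ'=0.8702 (R=0.7500) → pose (-3.1363, -2.1370, 0.8702)
step 4: θ'=0.3702 (R=-0.7500) → pose (-2.8343, -1.9213, 0.3702)
step 5: θ'=1.1202 (R=0.3333) → pose (-2.6548, -1.7557, 1.1202)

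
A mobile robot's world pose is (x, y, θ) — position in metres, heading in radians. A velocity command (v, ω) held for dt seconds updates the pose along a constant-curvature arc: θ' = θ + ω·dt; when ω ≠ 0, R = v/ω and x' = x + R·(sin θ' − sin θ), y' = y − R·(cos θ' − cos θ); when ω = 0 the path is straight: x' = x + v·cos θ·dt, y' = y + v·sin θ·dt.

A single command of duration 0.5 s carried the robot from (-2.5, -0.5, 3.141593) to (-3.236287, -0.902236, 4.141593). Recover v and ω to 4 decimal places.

Δθ = 4.141593 − 3.141593 = 1.000000
ω = Δθ/dt = 1.000000/0.5 = 2.0000
R = Δx/(sin θ' − sin θ) = 0.8750
v = R·ω = 0.8750·2.0000 = 1.7500

v = 1.7500, ω = 2.0000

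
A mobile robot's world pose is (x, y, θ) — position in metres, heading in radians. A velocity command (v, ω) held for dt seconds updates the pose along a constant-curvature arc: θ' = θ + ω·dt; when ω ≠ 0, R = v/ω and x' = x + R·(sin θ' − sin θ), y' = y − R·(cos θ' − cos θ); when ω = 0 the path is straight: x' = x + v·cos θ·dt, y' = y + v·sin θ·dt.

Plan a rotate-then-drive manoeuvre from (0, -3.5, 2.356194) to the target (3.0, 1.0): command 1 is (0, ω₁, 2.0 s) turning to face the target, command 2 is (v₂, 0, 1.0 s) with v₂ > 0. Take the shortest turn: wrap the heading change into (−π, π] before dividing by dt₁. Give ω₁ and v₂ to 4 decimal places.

ω₁ = -0.6867, v₂ = 5.4083

heading to target = atan2(1−-3.5, 3−0) = 0.9828
Δθ = wrap(0.9828 − 2.3562) = -1.3734; ω₁ = Δθ/dt₁ = -0.6867
distance = √((3−0)² + (1−-3.5)²) = 5.4083; v₂ = distance/dt₂ = 5.4083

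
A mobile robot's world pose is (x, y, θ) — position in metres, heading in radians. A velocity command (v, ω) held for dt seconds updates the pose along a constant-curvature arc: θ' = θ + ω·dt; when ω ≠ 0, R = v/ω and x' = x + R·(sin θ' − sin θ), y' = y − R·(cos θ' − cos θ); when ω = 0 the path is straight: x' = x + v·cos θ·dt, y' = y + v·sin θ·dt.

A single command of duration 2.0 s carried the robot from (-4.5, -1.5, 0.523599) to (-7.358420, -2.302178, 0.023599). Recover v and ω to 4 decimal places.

v = -1.5000, ω = -0.2500

Δθ = 0.023599 − 0.523599 = -0.500000
ω = Δθ/dt = -0.500000/2.0 = -0.2500
R = Δx/(sin θ' − sin θ) = 6.0000
v = R·ω = 6.0000·-0.2500 = -1.5000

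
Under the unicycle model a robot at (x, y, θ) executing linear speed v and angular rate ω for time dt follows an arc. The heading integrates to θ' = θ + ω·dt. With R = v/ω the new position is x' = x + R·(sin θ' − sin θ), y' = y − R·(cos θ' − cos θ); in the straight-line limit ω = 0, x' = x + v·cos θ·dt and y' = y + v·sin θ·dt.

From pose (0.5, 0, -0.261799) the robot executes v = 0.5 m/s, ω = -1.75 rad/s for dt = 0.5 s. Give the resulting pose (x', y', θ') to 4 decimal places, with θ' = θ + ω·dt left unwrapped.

θ' = -0.2618 + -1.75·0.5 = -1.1368
R = v/ω = 0.5/-1.75 = -0.2857
x' = 0.5 + -0.2857·(sin -1.1368 − sin -0.2618) = 0.6853
y' = 0 − -0.2857·(cos -1.1368 − cos -0.2618) = -0.1558

(0.6853, -0.1558, -1.1368)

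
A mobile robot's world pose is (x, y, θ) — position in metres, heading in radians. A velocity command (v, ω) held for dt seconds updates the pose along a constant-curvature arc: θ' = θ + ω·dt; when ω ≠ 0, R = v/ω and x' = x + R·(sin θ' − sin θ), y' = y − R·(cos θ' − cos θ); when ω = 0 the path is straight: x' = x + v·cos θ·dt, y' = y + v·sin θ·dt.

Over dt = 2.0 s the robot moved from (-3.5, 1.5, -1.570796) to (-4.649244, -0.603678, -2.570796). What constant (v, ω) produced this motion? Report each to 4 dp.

v = 1.2500, ω = -0.5000

Δθ = -2.570796 − -1.570796 = -1.000000
ω = Δθ/dt = -1.000000/2.0 = -0.5000
R = −Δy/(cos θ' − cos θ) = -2.5000
v = R·ω = -2.5000·-0.5000 = 1.2500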